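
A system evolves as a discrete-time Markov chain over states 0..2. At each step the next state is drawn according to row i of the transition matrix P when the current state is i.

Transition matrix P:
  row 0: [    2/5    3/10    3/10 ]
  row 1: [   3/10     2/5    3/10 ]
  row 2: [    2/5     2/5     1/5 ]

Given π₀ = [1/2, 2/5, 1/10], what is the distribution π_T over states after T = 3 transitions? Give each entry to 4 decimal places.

π = [0.3636, 0.3635, 0.2729]

t=0: π = [0.5000, 0.4000, 0.1000]
t=1: π = [0.3600, 0.3500, 0.2900]
t=2: π = [0.3650, 0.3640, 0.2710]
t=3: π = [0.3636, 0.3635, 0.2729]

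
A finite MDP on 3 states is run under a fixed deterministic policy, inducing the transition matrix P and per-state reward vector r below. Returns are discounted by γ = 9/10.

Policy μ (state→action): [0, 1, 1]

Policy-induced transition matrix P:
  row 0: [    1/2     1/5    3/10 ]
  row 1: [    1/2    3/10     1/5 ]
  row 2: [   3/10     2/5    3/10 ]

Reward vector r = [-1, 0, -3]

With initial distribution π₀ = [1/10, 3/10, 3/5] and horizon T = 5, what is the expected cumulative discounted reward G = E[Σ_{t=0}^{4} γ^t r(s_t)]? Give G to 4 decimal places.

t=0: π = [0.1000, 0.3000, 0.6000], E[r] = -1.9000, γ^t·E[r] = -1.900000, running G = -1.900000
t=1: π = [0.3800, 0.3500, 0.2700], E[r] = -1.1900, γ^t·E[r] = -1.071000, running G = -2.971000
t=2: π = [0.4460, 0.2890, 0.2650], E[r] = -1.2410, γ^t·E[r] = -1.005210, running G = -3.976210
t=3: π = [0.4470, 0.2819, 0.2711], E[r] = -1.2603, γ^t·E[r] = -0.918759, running G = -4.894969
t=4: π = [0.4458, 0.2824, 0.2718], E[r] = -1.2612, γ^t·E[r] = -0.827480, running G = -5.722449

G = -5.7224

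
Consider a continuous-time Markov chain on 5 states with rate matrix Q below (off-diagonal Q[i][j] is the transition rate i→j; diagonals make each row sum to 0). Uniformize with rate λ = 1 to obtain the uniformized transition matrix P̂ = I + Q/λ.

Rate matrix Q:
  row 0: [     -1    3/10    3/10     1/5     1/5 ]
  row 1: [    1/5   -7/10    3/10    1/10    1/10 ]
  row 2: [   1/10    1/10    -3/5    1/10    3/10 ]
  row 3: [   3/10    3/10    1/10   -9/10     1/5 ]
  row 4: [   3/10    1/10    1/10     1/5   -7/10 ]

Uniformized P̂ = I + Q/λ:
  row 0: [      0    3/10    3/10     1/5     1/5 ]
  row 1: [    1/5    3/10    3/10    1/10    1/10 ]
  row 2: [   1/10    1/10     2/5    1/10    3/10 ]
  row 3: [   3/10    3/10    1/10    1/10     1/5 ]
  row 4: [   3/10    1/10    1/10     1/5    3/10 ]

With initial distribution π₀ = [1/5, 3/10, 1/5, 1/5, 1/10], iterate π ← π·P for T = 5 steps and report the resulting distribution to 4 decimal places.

π = [0.1764, 0.2040, 0.2516, 0.1404, 0.2276]

t=0: π = [0.2000, 0.3000, 0.2000, 0.2000, 0.1000]
t=1: π = [0.1700, 0.2400, 0.2600, 0.1300, 0.2000]
t=2: π = [0.1730, 0.2080, 0.2600, 0.1370, 0.2220]
t=3: π = [0.1753, 0.2036, 0.2542, 0.1395, 0.2274]
t=4: π = [0.1762, 0.2037, 0.2520, 0.1403, 0.2278]
t=5: π = [0.1764, 0.2040, 0.2516, 0.1404, 0.2276]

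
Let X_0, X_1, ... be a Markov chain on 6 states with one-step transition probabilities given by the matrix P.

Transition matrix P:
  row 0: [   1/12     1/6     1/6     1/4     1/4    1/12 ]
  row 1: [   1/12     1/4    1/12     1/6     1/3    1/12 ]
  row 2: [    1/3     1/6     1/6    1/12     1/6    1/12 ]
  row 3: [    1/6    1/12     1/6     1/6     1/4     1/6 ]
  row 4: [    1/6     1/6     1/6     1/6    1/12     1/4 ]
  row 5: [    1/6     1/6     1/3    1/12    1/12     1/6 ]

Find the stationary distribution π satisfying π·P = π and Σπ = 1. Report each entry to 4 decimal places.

π = [0.1680, 0.1678, 0.1760, 0.1543, 0.1937, 0.1402]

Balance equations π_j = Σ_i π_i·P[i][j]:
  π_0 = 1/12·π_0 + 1/12·π_1 + 1/3·π_2 + 1/6·π_3 + 1/6·π_4 + 1/6·π_5
  π_1 = 1/6·π_0 + 1/4·π_1 + 1/6·π_2 + 1/12·π_3 + 1/6·π_4 + 1/6·π_5
  π_2 = 1/6·π_0 + 1/12·π_1 + 1/6·π_2 + 1/6·π_3 + 1/6·π_4 + 1/3·π_5
  π_3 = 1/4·π_0 + 1/6·π_1 + 1/12·π_2 + 1/6·π_3 + 1/6·π_4 + 1/12·π_5
  π_4 = 1/4·π_0 + 1/3·π_1 + 1/6·π_2 + 1/4·π_3 + 1/12·π_4 + 1/12·π_5
  normalize: π_0 + π_1 + π_2 + π_3 + π_4 + π_5 = 1
Solving the linear system gives exactly π = [46028/273939, 45964/273939, 16075/91313, 42274/273939, 17685/91313, 38393/273939].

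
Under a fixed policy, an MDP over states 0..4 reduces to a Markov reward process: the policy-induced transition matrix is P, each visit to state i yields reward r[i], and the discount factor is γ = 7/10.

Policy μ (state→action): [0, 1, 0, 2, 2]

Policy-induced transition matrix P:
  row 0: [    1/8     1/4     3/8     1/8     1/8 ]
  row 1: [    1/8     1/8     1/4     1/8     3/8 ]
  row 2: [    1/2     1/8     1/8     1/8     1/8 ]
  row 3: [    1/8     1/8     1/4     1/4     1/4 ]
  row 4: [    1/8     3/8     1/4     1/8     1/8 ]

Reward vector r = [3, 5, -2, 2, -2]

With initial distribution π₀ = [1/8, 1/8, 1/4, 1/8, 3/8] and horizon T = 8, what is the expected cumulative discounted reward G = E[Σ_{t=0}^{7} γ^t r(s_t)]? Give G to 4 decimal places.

G = 2.4122

t=0: π = [0.1250, 0.1250, 0.2500, 0.1250, 0.3750], E[r] = 0.0000, γ^t·E[r] = 0.000000, running G = 0.000000
t=1: π = [0.2188, 0.2344, 0.2344, 0.1406, 0.1719], E[r] = 1.2969, γ^t·E[r] = 0.907813, running G = 0.907813
t=2: π = [0.2129, 0.1953, 0.2480, 0.1426, 0.2012], E[r] = 1.0020, γ^t·E[r] = 0.490957, running G = 1.398770
t=3: π = [0.2180, 0.2019, 0.2456, 0.1428, 0.1917], E[r] = 1.0747, γ^t·E[r] = 0.368625, running G = 1.767394
t=4: π = [0.2171, 0.2002, 0.2466, 0.1429, 0.1933], E[r] = 1.0581, γ^t·E[r] = 0.254044, running G = 2.021438
t=5: π = [0.2175, 0.2005, 0.2463, 0.1429, 0.1929], E[r] = 1.0620, γ^t·E[r] = 0.178490, running G = 2.199928
t=6: π = [0.2174, 0.2004, 0.2464, 0.1429, 0.1930], E[r] = 1.0611, γ^t·E[r] = 0.124840, running G = 2.324768
t=7: π = [0.2174, 0.2004, 0.2464, 0.1429, 0.1930], E[r] = 1.0613, γ^t·E[r] = 0.087404, running G = 2.412172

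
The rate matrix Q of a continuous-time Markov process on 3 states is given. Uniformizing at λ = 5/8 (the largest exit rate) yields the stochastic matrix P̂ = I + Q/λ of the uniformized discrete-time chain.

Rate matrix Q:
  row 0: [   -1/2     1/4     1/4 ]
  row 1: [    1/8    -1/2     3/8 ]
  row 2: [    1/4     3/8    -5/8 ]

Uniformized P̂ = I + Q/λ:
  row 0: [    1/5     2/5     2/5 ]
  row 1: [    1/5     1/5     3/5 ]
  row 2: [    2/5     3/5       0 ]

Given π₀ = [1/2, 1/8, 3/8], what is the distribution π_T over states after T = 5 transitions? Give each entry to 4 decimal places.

t=0: π = [0.5000, 0.1250, 0.3750]
t=1: π = [0.2750, 0.4500, 0.2750]
t=2: π = [0.2550, 0.3650, 0.3800]
t=3: π = [0.2760, 0.4030, 0.3210]
t=4: π = [0.2642, 0.3836, 0.3522]
t=5: π = [0.2704, 0.3937, 0.3358]

π = [0.2704, 0.3937, 0.3358]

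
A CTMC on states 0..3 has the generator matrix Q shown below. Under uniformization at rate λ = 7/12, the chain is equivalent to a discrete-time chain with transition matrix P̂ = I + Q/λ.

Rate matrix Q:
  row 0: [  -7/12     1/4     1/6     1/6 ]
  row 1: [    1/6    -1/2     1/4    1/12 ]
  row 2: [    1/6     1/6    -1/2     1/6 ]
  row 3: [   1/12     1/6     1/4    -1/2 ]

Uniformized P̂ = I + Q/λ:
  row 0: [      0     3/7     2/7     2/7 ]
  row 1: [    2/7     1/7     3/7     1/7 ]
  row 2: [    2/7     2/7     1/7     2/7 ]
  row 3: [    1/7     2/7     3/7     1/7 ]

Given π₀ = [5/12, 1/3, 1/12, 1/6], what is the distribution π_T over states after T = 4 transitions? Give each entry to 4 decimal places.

t=0: π = [0.4167, 0.3333, 0.0833, 0.1667]
t=1: π = [0.1429, 0.2976, 0.3452, 0.2143]
t=2: π = [0.2143, 0.2636, 0.3095, 0.2126]
t=3: π = [0.1941, 0.2787, 0.3095, 0.2177]
t=4: π = [0.1992, 0.2736, 0.3124, 0.2148]

π = [0.1992, 0.2736, 0.3124, 0.2148]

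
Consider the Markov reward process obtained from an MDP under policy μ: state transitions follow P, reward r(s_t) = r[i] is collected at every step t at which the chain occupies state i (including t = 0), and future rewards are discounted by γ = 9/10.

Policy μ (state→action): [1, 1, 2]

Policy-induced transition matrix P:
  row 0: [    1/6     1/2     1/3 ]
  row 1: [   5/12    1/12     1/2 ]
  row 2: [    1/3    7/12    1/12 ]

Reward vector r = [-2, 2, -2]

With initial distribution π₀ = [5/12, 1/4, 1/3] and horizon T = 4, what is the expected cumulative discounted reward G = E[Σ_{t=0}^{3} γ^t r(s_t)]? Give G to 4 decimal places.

t=0: π = [0.4167, 0.2500, 0.3333], E[r] = -1.0000, γ^t·E[r] = -1.000000, running G = -1.000000
t=1: π = [0.2847, 0.4236, 0.2917], E[r] = -0.3056, γ^t·E[r] = -0.275000, running G = -1.275000
t=2: π = [0.3212, 0.3478, 0.3310], E[r] = -0.6088, γ^t·E[r] = -0.493125, running G = -1.768125
t=3: π = [0.3088, 0.3827, 0.3085], E[r] = -0.4693, γ^t·E[r] = -0.342141, running G = -2.110266

G = -2.1103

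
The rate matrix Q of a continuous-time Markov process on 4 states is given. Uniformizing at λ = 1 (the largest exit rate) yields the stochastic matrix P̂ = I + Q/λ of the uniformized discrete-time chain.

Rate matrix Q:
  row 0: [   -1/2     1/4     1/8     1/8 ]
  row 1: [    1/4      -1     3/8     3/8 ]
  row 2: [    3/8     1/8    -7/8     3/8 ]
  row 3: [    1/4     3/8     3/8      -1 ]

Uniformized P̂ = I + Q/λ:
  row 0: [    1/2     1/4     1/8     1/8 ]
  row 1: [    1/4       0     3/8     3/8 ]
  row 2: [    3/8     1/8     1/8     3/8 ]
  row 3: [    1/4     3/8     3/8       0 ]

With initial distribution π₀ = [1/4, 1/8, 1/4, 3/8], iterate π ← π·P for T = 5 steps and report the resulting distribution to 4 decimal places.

t=0: π = [0.2500, 0.1250, 0.2500, 0.3750]
t=1: π = [0.3438, 0.2344, 0.2500, 0.1719]
t=2: π = [0.3672, 0.1816, 0.2266, 0.2246]
t=3: π = [0.3701, 0.2043, 0.2266, 0.1990]
t=4: π = [0.3708, 0.1955, 0.2258, 0.2079]
t=5: π = [0.3709, 0.1989, 0.2258, 0.2043]

π = [0.3709, 0.1989, 0.2258, 0.2043]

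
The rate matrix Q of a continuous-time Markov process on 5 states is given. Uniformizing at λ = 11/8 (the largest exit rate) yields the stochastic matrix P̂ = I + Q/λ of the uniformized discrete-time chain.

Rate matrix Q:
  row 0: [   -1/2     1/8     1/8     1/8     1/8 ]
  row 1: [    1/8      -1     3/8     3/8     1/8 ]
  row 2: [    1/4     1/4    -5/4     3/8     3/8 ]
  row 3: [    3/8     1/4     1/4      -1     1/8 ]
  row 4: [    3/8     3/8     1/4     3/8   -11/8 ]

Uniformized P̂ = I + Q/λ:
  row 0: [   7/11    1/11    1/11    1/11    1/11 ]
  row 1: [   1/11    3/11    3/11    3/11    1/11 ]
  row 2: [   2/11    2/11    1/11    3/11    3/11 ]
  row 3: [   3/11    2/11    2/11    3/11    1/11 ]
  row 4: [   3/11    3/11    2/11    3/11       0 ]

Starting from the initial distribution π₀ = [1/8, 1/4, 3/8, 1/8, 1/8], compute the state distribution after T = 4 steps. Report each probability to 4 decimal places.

π = [0.3474, 0.1779, 0.1536, 0.2119, 0.1092]

t=0: π = [0.1250, 0.2500, 0.3750, 0.1250, 0.1250]
t=1: π = [0.2386, 0.2045, 0.1591, 0.2500, 0.1477]
t=2: π = [0.3079, 0.1921, 0.1643, 0.2293, 0.1064]
t=3: π = [0.3348, 0.1810, 0.1564, 0.2168, 0.1111]
t=4: π = [0.3474, 0.1779, 0.1536, 0.2119, 0.1092]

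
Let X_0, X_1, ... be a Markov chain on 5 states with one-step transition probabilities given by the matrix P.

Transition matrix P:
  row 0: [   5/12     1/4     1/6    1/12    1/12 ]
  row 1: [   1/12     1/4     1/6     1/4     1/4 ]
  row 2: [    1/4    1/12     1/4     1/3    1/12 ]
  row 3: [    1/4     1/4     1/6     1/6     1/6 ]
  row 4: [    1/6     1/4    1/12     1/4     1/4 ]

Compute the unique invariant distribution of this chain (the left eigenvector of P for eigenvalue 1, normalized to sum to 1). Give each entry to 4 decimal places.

Balance equations π_j = Σ_i π_i·P[i][j]:
  π_0 = 5/12·π_0 + 1/12·π_1 + 1/4·π_2 + 1/4·π_3 + 1/6·π_4
  π_1 = 1/4·π_0 + 1/4·π_1 + 1/12·π_2 + 1/4·π_3 + 1/4·π_4
  π_2 = 1/6·π_0 + 1/6·π_1 + 1/4·π_2 + 1/6·π_3 + 1/12·π_4
  π_3 = 1/12·π_0 + 1/4·π_1 + 1/3·π_2 + 1/6·π_3 + 1/4·π_4
  normalize: π_0 + π_1 + π_2 + π_3 + π_4 = 1
Solving the linear system gives exactly π = [1135/4748, 1055/4748, 198/1187, 491/2374, 196/1187].

π = [0.2390, 0.2222, 0.1668, 0.2068, 0.1651]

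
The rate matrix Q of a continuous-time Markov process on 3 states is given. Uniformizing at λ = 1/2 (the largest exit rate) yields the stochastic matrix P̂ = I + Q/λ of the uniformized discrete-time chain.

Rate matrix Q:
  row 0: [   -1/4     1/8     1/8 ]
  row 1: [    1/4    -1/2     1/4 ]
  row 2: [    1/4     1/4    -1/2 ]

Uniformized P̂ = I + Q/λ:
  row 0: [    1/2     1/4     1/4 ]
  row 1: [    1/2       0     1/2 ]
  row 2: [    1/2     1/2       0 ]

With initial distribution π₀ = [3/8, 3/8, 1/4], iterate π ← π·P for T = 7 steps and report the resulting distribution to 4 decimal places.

π = [0.5000, 0.2495, 0.2505]

t=0: π = [0.3750, 0.3750, 0.2500]
t=1: π = [0.5000, 0.2188, 0.2813]
t=2: π = [0.5000, 0.2656, 0.2344]
t=3: π = [0.5000, 0.2422, 0.2578]
t=4: π = [0.5000, 0.2539, 0.2461]
t=5: π = [0.5000, 0.2480, 0.2520]
t=6: π = [0.5000, 0.2510, 0.2490]
t=7: π = [0.5000, 0.2495, 0.2505]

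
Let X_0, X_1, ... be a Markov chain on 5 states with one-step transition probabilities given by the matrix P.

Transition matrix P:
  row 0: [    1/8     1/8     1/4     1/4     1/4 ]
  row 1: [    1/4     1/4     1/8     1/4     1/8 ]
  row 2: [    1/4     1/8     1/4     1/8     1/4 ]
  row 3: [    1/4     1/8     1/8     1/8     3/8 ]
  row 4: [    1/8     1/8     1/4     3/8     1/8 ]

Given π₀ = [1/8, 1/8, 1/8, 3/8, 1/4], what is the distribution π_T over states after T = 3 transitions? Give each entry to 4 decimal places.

t=0: π = [0.1250, 0.1250, 0.1250, 0.3750, 0.2500]
t=1: π = [0.2031, 0.1406, 0.1875, 0.2188, 0.2500]
t=2: π = [0.1934, 0.1426, 0.2051, 0.2305, 0.2285]
t=3: π = [0.1973, 0.1428, 0.2034, 0.2241, 0.2324]

π = [0.1973, 0.1428, 0.2034, 0.2241, 0.2324]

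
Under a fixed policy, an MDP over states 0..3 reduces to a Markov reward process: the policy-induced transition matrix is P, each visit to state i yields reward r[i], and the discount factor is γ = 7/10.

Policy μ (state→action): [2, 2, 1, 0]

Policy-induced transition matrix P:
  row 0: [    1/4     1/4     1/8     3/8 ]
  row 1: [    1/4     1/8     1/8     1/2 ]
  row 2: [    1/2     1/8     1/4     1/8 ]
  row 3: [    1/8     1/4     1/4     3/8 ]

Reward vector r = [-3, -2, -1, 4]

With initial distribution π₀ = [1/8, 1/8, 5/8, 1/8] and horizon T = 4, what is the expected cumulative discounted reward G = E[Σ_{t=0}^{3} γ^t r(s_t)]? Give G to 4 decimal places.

G = -1.2897

t=0: π = [0.1250, 0.1250, 0.6250, 0.1250], E[r] = -0.7500, γ^t·E[r] = -0.750000, running G = -0.750000
t=1: π = [0.3906, 0.1563, 0.2188, 0.2344], E[r] = -0.7656, γ^t·E[r] = -0.535938, running G = -1.285938
t=2: π = [0.2754, 0.2031, 0.1816, 0.3398], E[r] = -0.0547, γ^t·E[r] = -0.026797, running G = -1.312734
t=3: π = [0.2529, 0.2019, 0.1902, 0.3550], E[r] = 0.0671, γ^t·E[r] = 0.023029, running G = -1.289706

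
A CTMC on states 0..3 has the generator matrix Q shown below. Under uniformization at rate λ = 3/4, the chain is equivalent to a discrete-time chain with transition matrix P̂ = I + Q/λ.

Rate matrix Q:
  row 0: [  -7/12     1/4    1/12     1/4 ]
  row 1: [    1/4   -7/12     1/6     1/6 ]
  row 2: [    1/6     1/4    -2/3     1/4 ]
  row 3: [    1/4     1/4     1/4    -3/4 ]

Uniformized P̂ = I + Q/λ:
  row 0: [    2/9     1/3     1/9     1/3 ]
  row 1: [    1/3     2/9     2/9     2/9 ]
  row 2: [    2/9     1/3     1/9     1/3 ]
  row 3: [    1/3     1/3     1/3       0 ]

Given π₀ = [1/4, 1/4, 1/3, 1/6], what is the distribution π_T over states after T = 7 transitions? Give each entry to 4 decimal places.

t=0: π = [0.2500, 0.2500, 0.3333, 0.1667]
t=1: π = [0.2685, 0.3056, 0.1759, 0.2500]
t=2: π = [0.2840, 0.2994, 0.2006, 0.2160]
t=3: π = [0.2795, 0.3001, 0.1924, 0.2281]
t=4: π = [0.2809, 0.3000, 0.1951, 0.2240]
t=5: π = [0.2804, 0.3000, 0.1942, 0.2253]
t=6: π = [0.2806, 0.3000, 0.1945, 0.2249]
t=7: π = [0.2805, 0.3000, 0.1944, 0.2250]

π = [0.2805, 0.3000, 0.1944, 0.2250]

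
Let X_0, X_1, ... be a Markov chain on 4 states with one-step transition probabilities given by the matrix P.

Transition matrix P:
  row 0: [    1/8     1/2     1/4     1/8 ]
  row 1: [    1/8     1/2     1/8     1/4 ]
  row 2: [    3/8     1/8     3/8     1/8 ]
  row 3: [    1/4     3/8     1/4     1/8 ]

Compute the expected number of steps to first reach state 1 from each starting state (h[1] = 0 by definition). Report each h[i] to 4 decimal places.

h = [2.6509, 0.0000, 3.7870, 2.9822]

First-step conditioning: h[1] = 0; for i ≠ 1, h[i] = 1 + Σ_k P[i][k]·h[k].
  h[0] = 1 + 1/8·h[0] + 1/4·h[2] + 1/8·h[3]
  h[2] = 1 + 3/8·h[0] + 3/8·h[2] + 1/8·h[3]
  h[3] = 1 + 1/4·h[0] + 1/4·h[2] + 1/8·h[3]
Solving the 3×3 linear system over states ≠ 1 gives exactly h = [448/169, 0, 640/169, 504/169] (h[1] = 0 is the target).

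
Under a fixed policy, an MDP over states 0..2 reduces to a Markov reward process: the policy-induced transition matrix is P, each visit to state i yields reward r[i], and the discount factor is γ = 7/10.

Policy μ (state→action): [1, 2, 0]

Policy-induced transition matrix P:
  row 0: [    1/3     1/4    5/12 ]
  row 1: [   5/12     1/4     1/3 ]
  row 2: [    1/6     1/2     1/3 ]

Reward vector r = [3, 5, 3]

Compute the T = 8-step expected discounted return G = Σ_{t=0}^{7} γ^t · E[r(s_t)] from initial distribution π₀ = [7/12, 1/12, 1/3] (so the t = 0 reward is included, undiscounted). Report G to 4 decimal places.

G = 11.0412

t=0: π = [0.5833, 0.0833, 0.3333], E[r] = 3.1667, γ^t·E[r] = 3.166667, running G = 3.166667
t=1: π = [0.2847, 0.3333, 0.3819], E[r] = 3.6667, γ^t·E[r] = 2.566667, running G = 5.733333
t=2: π = [0.2975, 0.3455, 0.3571], E[r] = 3.6910, γ^t·E[r] = 1.808576, running G = 7.541910
t=3: π = [0.3026, 0.3393, 0.3581], E[r] = 3.6785, γ^t·E[r] = 1.261736, running G = 8.803646
t=4: π = [0.3019, 0.3395, 0.3586], E[r] = 3.6791, γ^t·E[r] = 0.883342, running G = 9.686988
t=5: π = [0.3019, 0.3396, 0.3585], E[r] = 3.6793, γ^t·E[r] = 0.618376, running G = 10.305364
t=6: π = [0.3019, 0.3396, 0.3585], E[r] = 3.6792, γ^t·E[r] = 0.432860, running G = 10.738224
t=7: π = [0.3019, 0.3396, 0.3585], E[r] = 3.6792, γ^t·E[r] = 0.303002, running G = 11.041225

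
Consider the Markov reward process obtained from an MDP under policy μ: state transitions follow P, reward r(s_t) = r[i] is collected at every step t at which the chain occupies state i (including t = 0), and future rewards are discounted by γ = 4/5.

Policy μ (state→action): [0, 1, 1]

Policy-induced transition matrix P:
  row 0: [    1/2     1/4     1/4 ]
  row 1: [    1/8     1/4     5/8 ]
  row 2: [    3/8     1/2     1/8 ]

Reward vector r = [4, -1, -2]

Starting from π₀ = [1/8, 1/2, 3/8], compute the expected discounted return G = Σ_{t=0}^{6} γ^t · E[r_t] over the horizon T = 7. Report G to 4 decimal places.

G = -0.1331

t=0: π = [0.1250, 0.5000, 0.3750], E[r] = -0.7500, γ^t·E[r] = -0.750000, running G = -0.750000
t=1: π = [0.2656, 0.3438, 0.3906], E[r] = -0.0625, γ^t·E[r] = -0.050000, running G = -0.800000
t=2: π = [0.3223, 0.3477, 0.3301], E[r] = 0.2813, γ^t·E[r] = 0.180000, running G = -0.620000
t=3: π = [0.3284, 0.3325, 0.3391], E[r] = 0.3027, γ^t·E[r] = 0.155000, running G = -0.465000
t=4: π = [0.3329, 0.3348, 0.3323], E[r] = 0.3323, γ^t·E[r] = 0.136100, running G = -0.328900
t=5: π = [0.3329, 0.3331, 0.3340], E[r] = 0.3306, γ^t·E[r] = 0.108330, running G = -0.220570
t=6: π = [0.3333, 0.3335, 0.3332], E[r] = 0.3336, γ^t·E[r] = 0.087445, running G = -0.133125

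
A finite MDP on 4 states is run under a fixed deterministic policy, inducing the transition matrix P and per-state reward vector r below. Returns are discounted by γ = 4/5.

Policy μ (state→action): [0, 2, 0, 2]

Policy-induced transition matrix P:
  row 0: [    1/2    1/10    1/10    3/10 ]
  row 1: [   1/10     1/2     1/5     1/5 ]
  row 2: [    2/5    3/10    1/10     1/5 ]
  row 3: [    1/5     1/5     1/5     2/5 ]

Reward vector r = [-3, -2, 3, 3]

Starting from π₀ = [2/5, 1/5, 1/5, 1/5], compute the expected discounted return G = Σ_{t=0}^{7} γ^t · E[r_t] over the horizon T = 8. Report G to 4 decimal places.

G = -0.7960

t=0: π = [0.4000, 0.2000, 0.2000, 0.2000], E[r] = -0.4000, γ^t·E[r] = -0.400000, running G = -0.400000
t=1: π = [0.3400, 0.2400, 0.1400, 0.2800], E[r] = -0.2400, γ^t·E[r] = -0.192000, running G = -0.592000
t=2: π = [0.3060, 0.2520, 0.1520, 0.2900], E[r] = -0.0960, γ^t·E[r] = -0.061440, running G = -0.653440
t=3: π = [0.2970, 0.2602, 0.1542, 0.2886], E[r] = -0.0830, γ^t·E[r] = -0.042496, running G = -0.695936
t=4: π = [0.2939, 0.2638, 0.1549, 0.2874], E[r] = -0.0824, γ^t·E[r] = -0.033759, running G = -0.729695
t=5: π = [0.2928, 0.2652, 0.1551, 0.2869], E[r] = -0.0828, γ^t·E[r] = -0.027130, running G = -0.756825
t=6: π = [0.2923, 0.2658, 0.1552, 0.2867], E[r] = -0.0830, γ^t·E[r] = -0.021762, running G = -0.778588
t=7: π = [0.2922, 0.2660, 0.1552, 0.2866], E[r] = -0.0831, γ^t·E[r] = -0.017430, running G = -0.796018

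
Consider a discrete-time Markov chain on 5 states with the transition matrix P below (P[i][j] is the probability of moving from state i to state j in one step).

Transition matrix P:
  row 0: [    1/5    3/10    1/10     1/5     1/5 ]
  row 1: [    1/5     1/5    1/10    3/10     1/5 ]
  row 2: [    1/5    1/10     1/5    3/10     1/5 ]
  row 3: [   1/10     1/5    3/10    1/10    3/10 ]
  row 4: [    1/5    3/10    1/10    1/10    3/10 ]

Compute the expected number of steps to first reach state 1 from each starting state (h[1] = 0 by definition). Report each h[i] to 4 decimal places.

First-step conditioning: h[1] = 0; for i ≠ 1, h[i] = 1 + Σ_k P[i][k]·h[k].
  h[0] = 1 + 1/5·h[0] + 1/10·h[2] + 1/5·h[3] + 1/5·h[4]
  h[2] = 1 + 1/5·h[0] + 1/5·h[2] + 3/10·h[3] + 1/5·h[4]
  h[3] = 1 + 1/10·h[0] + 3/10·h[2] + 1/10·h[3] + 3/10·h[4]
  h[4] = 1 + 1/5·h[0] + 1/10·h[2] + 1/10·h[3] + 3/10·h[4]
Solving the 4×4 linear system over states ≠ 1 gives exactly h = [2940/743, 0, 10910/2229, 3330/743, 8690/2229] (h[1] = 0 is the target).

h = [3.9569, 0.0000, 4.8946, 4.4818, 3.8986]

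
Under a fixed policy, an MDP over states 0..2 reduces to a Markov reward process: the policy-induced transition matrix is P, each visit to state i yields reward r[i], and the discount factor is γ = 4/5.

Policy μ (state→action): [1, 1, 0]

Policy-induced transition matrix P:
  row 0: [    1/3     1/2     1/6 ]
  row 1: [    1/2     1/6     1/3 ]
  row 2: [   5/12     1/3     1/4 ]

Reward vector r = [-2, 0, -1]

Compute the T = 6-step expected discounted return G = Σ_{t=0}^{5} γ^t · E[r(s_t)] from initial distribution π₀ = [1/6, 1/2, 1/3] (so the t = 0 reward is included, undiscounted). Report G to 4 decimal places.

t=0: π = [0.1667, 0.5000, 0.3333], E[r] = -0.6667, γ^t·E[r] = -0.666667, running G = -0.666667
t=1: π = [0.4444, 0.2778, 0.2778], E[r] = -1.1667, γ^t·E[r] = -0.933333, running G = -1.600000
t=2: π = [0.4028, 0.3611, 0.2361], E[r] = -1.0417, γ^t·E[r] = -0.666667, running G = -2.266667
t=3: π = [0.4132, 0.3403, 0.2465], E[r] = -1.0729, γ^t·E[r] = -0.549333, running G = -2.816000
t=4: π = [0.4106, 0.3455, 0.2439], E[r] = -1.0651, γ^t·E[r] = -0.436267, running G = -3.252267
t=5: π = [0.4112, 0.3442, 0.2446], E[r] = -1.0671, γ^t·E[r] = -0.349653, running G = -3.601920

G = -3.6019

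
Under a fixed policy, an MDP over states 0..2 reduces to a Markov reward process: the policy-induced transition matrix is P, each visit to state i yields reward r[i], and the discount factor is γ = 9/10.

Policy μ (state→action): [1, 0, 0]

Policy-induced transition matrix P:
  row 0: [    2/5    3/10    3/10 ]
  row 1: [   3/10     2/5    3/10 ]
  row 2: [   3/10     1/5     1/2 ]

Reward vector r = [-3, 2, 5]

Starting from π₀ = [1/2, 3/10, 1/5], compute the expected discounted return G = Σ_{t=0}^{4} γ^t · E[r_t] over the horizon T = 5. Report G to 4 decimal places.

G = 4.4162

t=0: π = [0.5000, 0.3000, 0.2000], E[r] = 0.1000, γ^t·E[r] = 0.100000, running G = 0.100000
t=1: π = [0.3500, 0.3100, 0.3400], E[r] = 1.2700, γ^t·E[r] = 1.143000, running G = 1.243000
t=2: π = [0.3350, 0.2970, 0.3680], E[r] = 1.4290, γ^t·E[r] = 1.157490, running G = 2.400490
t=3: π = [0.3335, 0.2929, 0.3736], E[r] = 1.4533, γ^t·E[r] = 1.059456, running G = 3.459946
t=4: π = [0.3334, 0.2919, 0.3747], E[r] = 1.4574, γ^t·E[r] = 0.956207, running G = 4.416152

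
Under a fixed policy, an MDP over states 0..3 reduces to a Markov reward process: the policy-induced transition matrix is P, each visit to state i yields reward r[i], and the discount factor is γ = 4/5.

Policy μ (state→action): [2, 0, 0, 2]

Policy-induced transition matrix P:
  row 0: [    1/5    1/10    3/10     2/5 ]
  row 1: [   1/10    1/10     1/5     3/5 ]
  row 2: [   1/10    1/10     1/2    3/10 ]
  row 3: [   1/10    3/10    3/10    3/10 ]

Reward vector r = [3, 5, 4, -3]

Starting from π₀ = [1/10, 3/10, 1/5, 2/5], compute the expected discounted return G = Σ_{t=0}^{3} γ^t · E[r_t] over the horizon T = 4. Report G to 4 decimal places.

G = 4.1561

t=0: π = [0.1000, 0.3000, 0.2000, 0.4000], E[r] = 1.4000, γ^t·E[r] = 1.400000, running G = 1.400000
t=1: π = [0.1100, 0.1800, 0.3100, 0.4000], E[r] = 1.2700, γ^t·E[r] = 1.016000, running G = 2.416000
t=2: π = [0.1110, 0.1800, 0.3440, 0.3650], E[r] = 1.5140, γ^t·E[r] = 0.968960, running G = 3.384960
t=3: π = [0.1111, 0.1730, 0.3508, 0.3651], E[r] = 1.5062, γ^t·E[r] = 0.771174, running G = 4.156134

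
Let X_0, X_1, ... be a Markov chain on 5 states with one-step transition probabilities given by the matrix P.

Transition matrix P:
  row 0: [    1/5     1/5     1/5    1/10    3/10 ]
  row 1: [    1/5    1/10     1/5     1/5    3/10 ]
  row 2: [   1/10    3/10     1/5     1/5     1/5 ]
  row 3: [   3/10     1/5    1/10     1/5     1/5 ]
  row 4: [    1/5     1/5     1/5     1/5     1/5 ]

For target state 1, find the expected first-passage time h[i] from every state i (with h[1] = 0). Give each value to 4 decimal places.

h = [4.5784, 0.0000, 4.1251, 4.6283, 4.5830]

First-step conditioning: h[1] = 0; for i ≠ 1, h[i] = 1 + Σ_k P[i][k]·h[k].
  h[0] = 1 + 1/5·h[0] + 1/5·h[2] + 1/10·h[3] + 3/10·h[4]
  h[2] = 1 + 1/10·h[0] + 1/5·h[2] + 1/5·h[3] + 1/5·h[4]
  h[3] = 1 + 3/10·h[0] + 1/10·h[2] + 1/5·h[3] + 1/5·h[4]
  h[4] = 1 + 1/5·h[0] + 1/5·h[2] + 1/5·h[3] + 1/5·h[4]
Solving the 4×4 linear system over states ≠ 1 gives exactly h = [5050/1103, 0, 4550/1103, 5105/1103, 5055/1103] (h[1] = 0 is the target).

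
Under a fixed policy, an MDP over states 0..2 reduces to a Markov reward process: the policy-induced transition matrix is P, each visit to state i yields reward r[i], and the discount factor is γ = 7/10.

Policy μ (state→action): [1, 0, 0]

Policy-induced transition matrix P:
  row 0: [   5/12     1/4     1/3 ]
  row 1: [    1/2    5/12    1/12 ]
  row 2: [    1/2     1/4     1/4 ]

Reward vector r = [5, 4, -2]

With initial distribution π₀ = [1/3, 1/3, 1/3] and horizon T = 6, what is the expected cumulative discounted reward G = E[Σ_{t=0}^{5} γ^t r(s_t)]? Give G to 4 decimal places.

G = 8.2925

t=0: π = [0.3333, 0.3333, 0.3333], E[r] = 2.3333, γ^t·E[r] = 2.333333, running G = 2.333333
t=1: π = [0.4722, 0.3056, 0.2222], E[r] = 3.1389, γ^t·E[r] = 2.197222, running G = 4.530556
t=2: π = [0.4606, 0.3009, 0.2384], E[r] = 3.0301, γ^t·E[r] = 1.484745, running G = 6.015301
t=3: π = [0.4616, 0.3002, 0.2382], E[r] = 3.0322, γ^t·E[r] = 1.040050, running G = 7.055351
t=4: π = [0.4615, 0.3000, 0.2384], E[r] = 3.0309, γ^t·E[r] = 0.727714, running G = 7.783065
t=5: π = [0.4615, 0.3000, 0.2385], E[r] = 3.0308, γ^t·E[r] = 0.509386, running G = 8.292451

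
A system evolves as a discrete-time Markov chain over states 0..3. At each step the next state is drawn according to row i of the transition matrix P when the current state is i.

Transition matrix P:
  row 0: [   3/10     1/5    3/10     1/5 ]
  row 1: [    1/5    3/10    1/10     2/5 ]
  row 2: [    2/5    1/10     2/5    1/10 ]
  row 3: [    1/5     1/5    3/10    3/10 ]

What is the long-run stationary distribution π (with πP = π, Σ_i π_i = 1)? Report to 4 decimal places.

π = [0.2869, 0.1899, 0.2911, 0.2321]

Balance equations π_j = Σ_i π_i·P[i][j]:
  π_0 = 3/10·π_0 + 1/5·π_1 + 2/5·π_2 + 1/5·π_3
  π_1 = 1/5·π_0 + 3/10·π_1 + 1/10·π_2 + 1/5·π_3
  π_2 = 3/10·π_0 + 1/10·π_1 + 2/5·π_2 + 3/10·π_3
  normalize: π_0 + π_1 + π_2 + π_3 = 1
Solving the linear system gives exactly π = [68/237, 15/79, 23/79, 55/237].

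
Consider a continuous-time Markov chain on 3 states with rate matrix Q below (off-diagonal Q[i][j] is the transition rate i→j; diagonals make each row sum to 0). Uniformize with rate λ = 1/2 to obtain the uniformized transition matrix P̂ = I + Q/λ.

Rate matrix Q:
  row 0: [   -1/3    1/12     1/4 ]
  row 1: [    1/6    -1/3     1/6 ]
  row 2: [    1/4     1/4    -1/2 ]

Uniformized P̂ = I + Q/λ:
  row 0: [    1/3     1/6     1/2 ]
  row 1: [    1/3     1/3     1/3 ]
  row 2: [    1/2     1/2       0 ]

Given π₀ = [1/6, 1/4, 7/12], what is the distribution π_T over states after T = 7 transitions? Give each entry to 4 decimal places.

t=0: π = [0.1667, 0.2500, 0.5833]
t=1: π = [0.4306, 0.4028, 0.1667]
t=2: π = [0.3611, 0.2894, 0.3495]
t=3: π = [0.3916, 0.3314, 0.2770]
t=4: π = [0.3795, 0.3142, 0.3063]
t=5: π = [0.3844, 0.3211, 0.2945]
t=6: π = [0.3824, 0.3184, 0.2992]
t=7: π = [0.3832, 0.3195, 0.2973]

π = [0.3832, 0.3195, 0.2973]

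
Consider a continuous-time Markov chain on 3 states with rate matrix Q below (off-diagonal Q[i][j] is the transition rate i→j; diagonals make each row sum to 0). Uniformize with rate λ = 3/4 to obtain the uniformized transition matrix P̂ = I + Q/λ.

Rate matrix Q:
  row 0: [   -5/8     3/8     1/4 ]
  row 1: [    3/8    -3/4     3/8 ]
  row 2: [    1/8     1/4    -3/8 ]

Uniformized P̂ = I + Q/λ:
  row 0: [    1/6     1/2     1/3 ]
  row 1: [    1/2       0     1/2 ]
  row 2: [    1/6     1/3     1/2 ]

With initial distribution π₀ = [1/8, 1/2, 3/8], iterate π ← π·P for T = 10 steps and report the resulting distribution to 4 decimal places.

t=0: π = [0.1250, 0.5000, 0.3750]
t=1: π = [0.3333, 0.1875, 0.4792]
t=2: π = [0.2292, 0.3264, 0.4444]
t=3: π = [0.2755, 0.2627, 0.4618]
t=4: π = [0.2542, 0.2917, 0.4541]
t=5: π = [0.2639, 0.2785, 0.4576]
t=6: π = [0.2595, 0.2845, 0.4560]
t=7: π = [0.2615, 0.2818, 0.4568]
t=8: π = [0.2606, 0.2830, 0.4564]
t=9: π = [0.2610, 0.2824, 0.4566]
t=10: π = [0.2608, 0.2827, 0.4565]

π = [0.2608, 0.2827, 0.4565]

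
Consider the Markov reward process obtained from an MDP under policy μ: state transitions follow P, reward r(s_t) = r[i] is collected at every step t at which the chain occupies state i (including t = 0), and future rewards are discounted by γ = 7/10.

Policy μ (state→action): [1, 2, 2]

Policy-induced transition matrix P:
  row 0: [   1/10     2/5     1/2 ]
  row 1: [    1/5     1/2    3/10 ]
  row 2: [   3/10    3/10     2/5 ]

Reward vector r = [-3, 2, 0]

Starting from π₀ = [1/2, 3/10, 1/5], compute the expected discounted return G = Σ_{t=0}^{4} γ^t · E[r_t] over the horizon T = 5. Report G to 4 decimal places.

t=0: π = [0.5000, 0.3000, 0.2000], E[r] = -0.9000, γ^t·E[r] = -0.900000, running G = -0.900000
t=1: π = [0.1700, 0.4100, 0.4200], E[r] = 0.3100, γ^t·E[r] = 0.217000, running G = -0.683000
t=2: π = [0.2250, 0.3990, 0.3760], E[r] = 0.1230, γ^t·E[r] = 0.060270, running G = -0.622730
t=3: π = [0.2151, 0.4023, 0.3826], E[r] = 0.1593, γ^t·E[r] = 0.054640, running G = -0.568090
t=4: π = [0.2168, 0.4020, 0.3813], E[r] = 0.1537, γ^t·E[r] = 0.036901, running G = -0.531189

G = -0.5312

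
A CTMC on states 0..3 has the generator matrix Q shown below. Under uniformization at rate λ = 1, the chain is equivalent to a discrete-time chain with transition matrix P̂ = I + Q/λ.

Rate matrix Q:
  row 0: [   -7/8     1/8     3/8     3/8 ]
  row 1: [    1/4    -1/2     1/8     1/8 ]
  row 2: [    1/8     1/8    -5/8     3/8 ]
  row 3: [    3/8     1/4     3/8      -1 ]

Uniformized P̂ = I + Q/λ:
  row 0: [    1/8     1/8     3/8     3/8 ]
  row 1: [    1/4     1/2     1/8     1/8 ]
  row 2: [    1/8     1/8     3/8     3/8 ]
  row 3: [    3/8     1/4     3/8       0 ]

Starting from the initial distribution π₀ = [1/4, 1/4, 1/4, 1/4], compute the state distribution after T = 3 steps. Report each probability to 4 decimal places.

π = [0.2134, 0.2461, 0.3135, 0.2271]

t=0: π = [0.2500, 0.2500, 0.2500, 0.2500]
t=1: π = [0.2188, 0.2500, 0.3125, 0.2188]
t=2: π = [0.2109, 0.2461, 0.3125, 0.2305]
t=3: π = [0.2134, 0.2461, 0.3135, 0.2271]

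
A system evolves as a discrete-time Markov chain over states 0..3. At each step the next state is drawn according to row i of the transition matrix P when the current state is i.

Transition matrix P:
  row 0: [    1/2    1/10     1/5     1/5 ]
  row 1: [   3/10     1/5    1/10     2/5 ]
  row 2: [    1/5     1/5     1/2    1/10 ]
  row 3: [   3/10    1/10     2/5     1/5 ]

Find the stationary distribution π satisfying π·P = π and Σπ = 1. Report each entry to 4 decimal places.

π = [0.3349, 0.1468, 0.3211, 0.1972]

Balance equations π_j = Σ_i π_i·P[i][j]:
  π_0 = 1/2·π_0 + 3/10·π_1 + 1/5·π_2 + 3/10·π_3
  π_1 = 1/10·π_0 + 1/5·π_1 + 1/5·π_2 + 1/10·π_3
  π_2 = 1/5·π_0 + 1/10·π_1 + 1/2·π_2 + 2/5·π_3
  normalize: π_0 + π_1 + π_2 + π_3 = 1
Solving the linear system gives exactly π = [73/218, 16/109, 35/109, 43/218].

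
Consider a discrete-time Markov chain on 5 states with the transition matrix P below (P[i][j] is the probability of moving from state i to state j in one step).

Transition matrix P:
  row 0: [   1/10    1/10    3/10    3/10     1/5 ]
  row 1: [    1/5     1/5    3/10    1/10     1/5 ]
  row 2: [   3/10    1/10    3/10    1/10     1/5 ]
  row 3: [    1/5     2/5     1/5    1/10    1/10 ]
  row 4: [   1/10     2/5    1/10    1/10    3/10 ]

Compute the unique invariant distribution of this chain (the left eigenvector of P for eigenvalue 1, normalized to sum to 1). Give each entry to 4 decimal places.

π = [0.1853, 0.2258, 0.2449, 0.1371, 0.2070]

Balance equations π_j = Σ_i π_i·P[i][j]:
  π_0 = 1/10·π_0 + 1/5·π_1 + 3/10·π_2 + 1/5·π_3 + 1/10·π_4
  π_1 = 1/10·π_0 + 1/5·π_1 + 1/10·π_2 + 2/5·π_3 + 2/5·π_4
  π_2 = 3/10·π_0 + 3/10·π_1 + 3/10·π_2 + 1/5·π_3 + 1/10·π_4
  π_3 = 3/10·π_0 + 1/10·π_1 + 1/10·π_2 + 1/10·π_3 + 1/10·π_4
  normalize: π_0 + π_1 + π_2 + π_3 + π_4 = 1
Solving the linear system gives exactly π = [611/3298, 1117/4947, 2423/9894, 226/1649, 1024/4947].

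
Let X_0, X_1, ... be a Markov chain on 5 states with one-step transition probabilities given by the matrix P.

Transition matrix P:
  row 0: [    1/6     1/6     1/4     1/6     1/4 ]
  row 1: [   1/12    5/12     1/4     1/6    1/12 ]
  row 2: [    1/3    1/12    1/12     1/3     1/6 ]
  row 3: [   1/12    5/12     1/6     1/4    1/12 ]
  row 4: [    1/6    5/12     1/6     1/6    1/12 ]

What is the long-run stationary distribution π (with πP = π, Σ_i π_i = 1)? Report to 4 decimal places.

π = [0.1541, 0.3148, 0.1899, 0.2163, 0.1248]

Balance equations π_j = Σ_i π_i·P[i][j]:
  π_0 = 1/6·π_0 + 1/12·π_1 + 1/3·π_2 + 1/12·π_3 + 1/6·π_4
  π_1 = 1/6·π_0 + 5/12·π_1 + 1/12·π_2 + 5/12·π_3 + 5/12·π_4
  π_2 = 1/4·π_0 + 1/4·π_1 + 1/12·π_2 + 1/6·π_3 + 1/6·π_4
  π_3 = 1/6·π_0 + 1/6·π_1 + 1/3·π_2 + 1/4·π_3 + 1/6·π_4
  normalize: π_0 + π_1 + π_2 + π_3 + π_4 = 1
Solving the linear system gives exactly π = [3153/20467, 6444/20467, 3887/20467, 4428/20467, 2555/20467].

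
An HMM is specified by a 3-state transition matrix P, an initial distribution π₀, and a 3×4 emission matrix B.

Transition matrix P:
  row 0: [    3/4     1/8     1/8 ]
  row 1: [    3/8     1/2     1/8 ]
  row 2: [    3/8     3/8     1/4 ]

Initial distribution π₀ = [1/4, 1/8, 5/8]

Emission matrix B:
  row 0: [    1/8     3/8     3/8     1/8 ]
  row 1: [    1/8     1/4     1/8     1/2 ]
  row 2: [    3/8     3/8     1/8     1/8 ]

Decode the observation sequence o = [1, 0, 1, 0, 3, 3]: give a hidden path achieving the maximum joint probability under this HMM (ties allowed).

t=0: δ = [9.375e-02, 3.125e-02, 2.344e-01]  (obs o_0=1)
t=1: δ = [1.099e-02, 1.099e-02, 2.197e-02]  ψ = [2, 2, 2]  (obs o_1=0)
t=2: δ = [3.090e-03, 2.060e-03, 2.060e-03]  ψ = [0, 2, 2]  (obs o_2=1)
t=3: δ = [2.897e-04, 1.287e-04, 1.931e-04]  ψ = [0, 1, 2]  (obs o_3=0)
t=4: δ = [2.716e-05, 3.621e-05, 6.035e-06]  ψ = [0, 2, 2]  (obs o_4=3)
t=5: δ = [2.546e-06, 9.052e-06, 5.658e-07]  ψ = [0, 1, 1]  (obs o_5=3)
backtrack: best end state = 1; path = [2, 2, 2, 2, 1, 1]

path = [2, 2, 2, 2, 1, 1]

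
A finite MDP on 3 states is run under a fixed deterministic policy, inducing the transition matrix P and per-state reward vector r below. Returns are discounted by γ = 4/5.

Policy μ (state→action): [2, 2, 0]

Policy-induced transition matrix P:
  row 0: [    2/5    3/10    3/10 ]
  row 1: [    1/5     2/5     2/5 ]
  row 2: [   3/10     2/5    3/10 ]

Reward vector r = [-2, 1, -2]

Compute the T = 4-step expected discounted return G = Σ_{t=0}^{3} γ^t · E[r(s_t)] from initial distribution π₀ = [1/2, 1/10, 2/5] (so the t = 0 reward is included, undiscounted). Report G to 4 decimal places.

t=0: π = [0.5000, 0.1000, 0.4000], E[r] = -1.7000, γ^t·E[r] = -1.700000, running G = -1.700000
t=1: π = [0.3400, 0.3500, 0.3100], E[r] = -0.9500, γ^t·E[r] = -0.760000, running G = -2.460000
t=2: π = [0.2990, 0.3660, 0.3350], E[r] = -0.9020, γ^t·E[r] = -0.577280, running G = -3.037280
t=3: π = [0.2933, 0.3701, 0.3366], E[r] = -0.8897, γ^t·E[r] = -0.455526, running G = -3.492806

G = -3.4928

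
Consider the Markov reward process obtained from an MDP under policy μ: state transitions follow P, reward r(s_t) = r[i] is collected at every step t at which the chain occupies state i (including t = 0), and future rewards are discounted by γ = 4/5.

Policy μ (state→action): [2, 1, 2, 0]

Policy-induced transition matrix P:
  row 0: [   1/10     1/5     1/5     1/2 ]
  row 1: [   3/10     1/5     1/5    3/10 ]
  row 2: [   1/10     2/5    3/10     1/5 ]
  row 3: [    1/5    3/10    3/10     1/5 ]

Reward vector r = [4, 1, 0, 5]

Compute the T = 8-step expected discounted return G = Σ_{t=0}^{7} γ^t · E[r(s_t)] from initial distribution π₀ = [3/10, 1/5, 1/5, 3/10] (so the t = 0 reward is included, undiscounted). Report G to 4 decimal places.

t=0: π = [0.3000, 0.2000, 0.2000, 0.3000], E[r] = 2.9000, γ^t·E[r] = 2.900000, running G = 2.900000
t=1: π = [0.1700, 0.2700, 0.2500, 0.3100], E[r] = 2.5000, γ^t·E[r] = 2.000000, running G = 4.900000
t=2: π = [0.1850, 0.2810, 0.2560, 0.2780], E[r] = 2.4110, γ^t·E[r] = 1.543040, running G = 6.443040
t=3: π = [0.1840, 0.2790, 0.2534, 0.2836], E[r] = 2.4330, γ^t·E[r] = 1.245696, running G = 7.688736
t=4: π = [0.1842, 0.2790, 0.2537, 0.2831], E[r] = 2.4312, γ^t·E[r] = 0.995811, running G = 8.684547
t=5: π = [0.1841, 0.2791, 0.2537, 0.2832], E[r] = 2.4313, γ^t·E[r] = 0.796682, running G = 9.481230
t=6: π = [0.1841, 0.2791, 0.2537, 0.2831], E[r] = 2.4313, γ^t·E[r] = 0.637339, running G = 10.118568
t=7: π = [0.1841, 0.2791, 0.2537, 0.2831], E[r] = 2.4313, γ^t·E[r] = 0.509872, running G = 10.628441

G = 10.6284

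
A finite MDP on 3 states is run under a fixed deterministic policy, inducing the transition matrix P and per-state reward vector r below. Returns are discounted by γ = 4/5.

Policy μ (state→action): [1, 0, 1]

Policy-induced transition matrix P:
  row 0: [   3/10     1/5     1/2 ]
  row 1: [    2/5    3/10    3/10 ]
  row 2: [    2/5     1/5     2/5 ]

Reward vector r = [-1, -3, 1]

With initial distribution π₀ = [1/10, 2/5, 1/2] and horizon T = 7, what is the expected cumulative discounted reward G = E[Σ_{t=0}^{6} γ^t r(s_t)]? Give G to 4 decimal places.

t=0: π = [0.1000, 0.4000, 0.5000], E[r] = -0.8000, γ^t·E[r] = -0.800000, running G = -0.800000
t=1: π = [0.3900, 0.2400, 0.3700], E[r] = -0.7400, γ^t·E[r] = -0.592000, running G = -1.392000
t=2: π = [0.3610, 0.2240, 0.4150], E[r] = -0.6180, γ^t·E[r] = -0.395520, running G = -1.787520
t=3: π = [0.3639, 0.2224, 0.4137], E[r] = -0.6174, γ^t·E[r] = -0.316109, running G = -2.103629
t=4: π = [0.3636, 0.2222, 0.4142], E[r] = -0.6162, γ^t·E[r] = -0.252387, running G = -2.356016
t=5: π = [0.3636, 0.2222, 0.4141], E[r] = -0.6162, γ^t·E[r] = -0.201908, running G = -2.557924
t=6: π = [0.3636, 0.2222, 0.4141], E[r] = -0.6162, γ^t·E[r] = -0.161523, running G = -2.719447

G = -2.7194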